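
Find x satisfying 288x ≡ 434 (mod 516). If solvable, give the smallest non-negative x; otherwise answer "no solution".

gcd(288, 516):
516 = 1×288 + 228
288 = 1×228 + 60
228 = 3×60 + 48
60 = 1×48 + 12
48 = 4×12 + 0
gcd = 12, but 12 ∤ 434, so the congruence has no solution.

no solution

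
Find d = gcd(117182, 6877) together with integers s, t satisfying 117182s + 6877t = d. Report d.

13

Apply Euclid's algorithm to 117182 and 6877:
117182 = 17×6877 + 273
6877 = 25×273 + 52
273 = 5×52 + 13
52 = 4×13 + 0
gcd(117182, 6877) = 13.
Working backward:
13 = 273 − 5·52
13 = −5·6877 + 126·273
13 = 126·117182 − 2147·6877
So 13 = (126)·117182 + (-2147)·6877.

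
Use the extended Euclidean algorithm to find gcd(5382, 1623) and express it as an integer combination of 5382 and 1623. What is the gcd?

3

Euclidean algorithm:
5382 = 3*1623 + 513
1623 = 3*513 + 84
513 = 6*84 + 9
84 = 9*9 + 3
9 = 3*3 + 0
gcd(5382, 1623) = 3.
Working backward:
3 = 84 − 9·9
3 = −9·513 + 55·84
3 = 55·1623 − 174·513
3 = −174·5382 + 577·1623
So 3 = (-174)·5382 + (577)·1623.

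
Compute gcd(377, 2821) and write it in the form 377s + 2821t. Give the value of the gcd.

Repeated division:
2821 = 7·377 + 182
377 = 2·182 + 13
182 = 14·13 + 0
gcd(377, 2821) = 13.
Working backward:
13 = 377 − 2·182
13 = −2·2821 + 15·377
So 13 = (-2)·2821 + (15)·377.

13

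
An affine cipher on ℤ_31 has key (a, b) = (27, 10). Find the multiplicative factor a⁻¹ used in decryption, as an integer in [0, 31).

23

Apply the Euclidean algorithm to 31 and 27:
31 = 1×27 + 4
27 = 6×4 + 3
4 = 1×3 + 1
3 = 3×1 + 0
gcd = 1, so the inverse exists. Back-substitute:
1 = 4 − 3
1 = −27 + 7·4
1 = 7·31 − 8·27
Hence 27⁻¹ ≡ -8 ≡ 23 (mod 31).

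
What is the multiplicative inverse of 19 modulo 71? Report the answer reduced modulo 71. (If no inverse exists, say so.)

15

Extended Euclidean algorithm:
71 = 3·19 + 14
19 = 1·14 + 5
14 = 2·5 + 4
5 = 1·4 + 1
4 = 4·1 + 0
The gcd is 1. Working backward:
1 = 5 − 4
1 = −14 + 3·5
1 = 3·19 − 4·14
1 = −4·71 + 15·19
So 19·15 ≡ 1 (mod 71).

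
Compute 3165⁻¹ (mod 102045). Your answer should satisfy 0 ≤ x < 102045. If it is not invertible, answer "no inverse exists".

no inverse exists

Euclidean algorithm on 102045, 3165:
102045 = 32*3165 + 765
3165 = 4*765 + 105
765 = 7*105 + 30
105 = 3*30 + 15
30 = 2*15 + 0
gcd(3165, 102045) = 15 ≠ 1, so 3165 has no multiplicative inverse modulo 102045.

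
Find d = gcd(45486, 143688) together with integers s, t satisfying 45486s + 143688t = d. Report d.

6

Euclidean algorithm:
143688 = 3×45486 + 7230
45486 = 6×7230 + 2106
7230 = 3×2106 + 912
2106 = 2×912 + 282
912 = 3×282 + 66
282 = 4×66 + 18
66 = 3×18 + 12
18 = 1×12 + 6
12 = 2×6 + 0
gcd(45486, 143688) = 6.
Working backward:
6 = 18 − 12
6 = −66 + 4·18
6 = 4·282 − 17·66
6 = −17·912 + 55·282
6 = 55·2106 − 127·912
6 = −127·7230 + 436·2106
6 = 436·45486 − 2743·7230
6 = −2743·143688 + 8665·45486
So 6 = (-2743)·143688 + (8665)·45486.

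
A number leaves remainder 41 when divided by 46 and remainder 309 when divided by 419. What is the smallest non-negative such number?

Write x = 41 + 46·k. Then 46·k ≡ 309 − 41 ≡ 268 (mod 419).
Need 46⁻¹ mod 419. Extended Euclid on (419, 46):
419 = 9*46 + 5
46 = 9*5 + 1
5 = 5*1 + 0
Back-substitute:
1 = 46 − 9·5
1 = −9·419 + 82·46
46⁻¹ ≡ 82 (mod 419), so k ≡ 82·268 ≡ 188 (mod 419).
x = 41 + 46·188 = 8689.

8689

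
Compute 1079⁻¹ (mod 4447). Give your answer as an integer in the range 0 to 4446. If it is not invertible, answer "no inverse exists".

gcd(4447, 1079) by repeated division:
4447 = 4*1079 + 131
1079 = 8*131 + 31
131 = 4*31 + 7
31 = 4*7 + 3
7 = 2*3 + 1
3 = 3*1 + 0
gcd = 1, so the inverse exists. Back-substitute:
1 = 7 − 2·3
1 = −2·31 + 9·7
1 = 9·131 − 38·31
1 = −38·1079 + 313·131
1 = 313·4447 − 1290·1079
Thus 1079·(-1290) ≡ 1 (mod 4447); reducing, -1290 mod 4447 = 3157.

3157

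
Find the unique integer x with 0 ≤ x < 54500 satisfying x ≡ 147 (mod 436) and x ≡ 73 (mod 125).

Write x = 147 + 436·k. Then 436·k ≡ 73 − 147 ≡ 51 (mod 125).
Need 436⁻¹ mod 125. Extended Euclid on (125, 61):
125 = 2*61 + 3
61 = 20*3 + 1
3 = 3*1 + 0
Back-substitute:
1 = 61 − 20·3
1 = −20·125 + 41·61
436⁻¹ ≡ 41 (mod 125), so k ≡ 41·51 ≡ 91 (mod 125).
x = 147 + 436·91 = 39823.

39823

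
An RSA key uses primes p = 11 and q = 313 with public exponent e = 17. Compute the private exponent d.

φ(n) = (p−1)(q−1) = 10·312 = 3120.
Need d with 17·d ≡ 1 (mod 3120). Apply the extended Euclidean algorithm:
3120 = 183×17 + 9
17 = 1×9 + 8
9 = 1×8 + 1
8 = 8×1 + 0
Back-substitute:
1 = 9 − 8
1 = −17 + 2·9
1 = 2·3120 − 367·17
So 17·(-367) ≡ 1 (mod 3120), hence d ≡ -367 ≡ 2753 (mod 3120).

2753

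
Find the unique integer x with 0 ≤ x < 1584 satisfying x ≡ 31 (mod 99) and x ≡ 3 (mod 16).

1219

Write x = 31 + 99·k. Then 99·k ≡ 3 − 31 ≡ 4 (mod 16).
Need 99⁻¹ mod 16. Extended Euclid on (16, 3):
16 = 5·3 + 1
3 = 3·1 + 0
Back-substitute:
1 = 16 − 5·3
99⁻¹ ≡ 11 (mod 16), so k ≡ 11·4 ≡ 12 (mod 16).
x = 31 + 99·12 = 1219.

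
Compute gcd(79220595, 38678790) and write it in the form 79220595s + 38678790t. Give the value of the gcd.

Euclidean algorithm:
79220595 = 2*38678790 + 1863015
38678790 = 20*1863015 + 1418490
1863015 = 1*1418490 + 444525
1418490 = 3*444525 + 84915
444525 = 5*84915 + 19950
84915 = 4*19950 + 5115
19950 = 3*5115 + 4605
5115 = 1*4605 + 510
4605 = 9*510 + 15
510 = 34*15 + 0
gcd(79220595, 38678790) = 15.
Express as a combination:
15 = 4605 − 9·510
15 = −9·5115 + 10·4605
15 = 10·19950 − 39·5115
15 = −39·84915 + 166·19950
15 = 166·444525 − 869·84915
15 = −869·1418490 + 2773·444525
15 = 2773·1863015 − 3642·1418490
15 = −3642·38678790 + 75613·1863015
15 = 75613·79220595 − 154868·38678790
So 15 = (75613)·79220595 + (-154868)·38678790.

15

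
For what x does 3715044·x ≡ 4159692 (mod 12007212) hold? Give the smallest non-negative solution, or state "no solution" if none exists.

348232

First find gcd(3715044, 12007212):
12007212 = 3×3715044 + 862080
3715044 = 4×862080 + 266724
862080 = 3×266724 + 61908
266724 = 4×61908 + 19092
61908 = 3×19092 + 4632
19092 = 4×4632 + 564
4632 = 8×564 + 120
564 = 4×120 + 84
120 = 1×84 + 36
84 = 2×36 + 12
36 = 3×12 + 0
gcd = 12 and 12 | 4159692, so solutions exist. Divide through by 12: 309587x ≡ 346641 (mod 1000601).
Now find 309587⁻¹ mod 1000601:
1000601 = 3*309587 + 71840
309587 = 4*71840 + 22227
71840 = 3*22227 + 5159
22227 = 4*5159 + 1591
5159 = 3*1591 + 386
1591 = 4*386 + 47
386 = 8*47 + 10
47 = 4*10 + 7
10 = 1*7 + 3
7 = 2*3 + 1
3 = 3*1 + 0
Back-substitute:
1 = 7 − 2·3
1 = −2·10 + 3·7
1 = 3·47 − 14·10
1 = −14·386 + 115·47
1 = 115·1591 − 474·386
1 = −474·5159 + 1537·1591
1 = 1537·22227 − 6622·5159
1 = −6622·71840 + 21403·22227
1 = 21403·309587 − 92234·71840
1 = −92234·1000601 + 298105·309587
So 309587⁻¹ ≡ 298105 (mod 1000601).
Then x ≡ 298105·346641 ≡ 348232 (mod 1000601); the smallest non-negative solution is x = 348232.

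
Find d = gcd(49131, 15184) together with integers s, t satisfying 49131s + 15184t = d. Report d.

Apply Euclid's algorithm to 49131 and 15184:
49131 = 3×15184 + 3579
15184 = 4×3579 + 868
3579 = 4×868 + 107
868 = 8×107 + 12
107 = 8×12 + 11
12 = 1×11 + 1
11 = 11×1 + 0
gcd(49131, 15184) = 1.
Working backward:
1 = 12 − 11
1 = −107 + 9·12
1 = 9·868 − 73·107
1 = −73·3579 + 301·868
1 = 301·15184 − 1277·3579
1 = −1277·49131 + 4132·15184
So 1 = (-1277)·49131 + (4132)·15184.

1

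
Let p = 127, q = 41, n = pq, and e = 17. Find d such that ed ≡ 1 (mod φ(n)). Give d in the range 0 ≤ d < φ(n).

φ(n) = (p−1)(q−1) = 126·40 = 5040.
Need d with 17·d ≡ 1 (mod 5040). Apply the extended Euclidean algorithm:
5040 = 296×17 + 8
17 = 2×8 + 1
8 = 8×1 + 0
Back-substitute:
1 = 17 − 2·8
1 = −2·5040 + 593·17
So 17·593 ≡ 1 (mod 5040), hence d = 593.

593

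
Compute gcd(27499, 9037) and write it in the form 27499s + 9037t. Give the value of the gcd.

1

Euclidean algorithm:
27499 = 3·9037 + 388
9037 = 23·388 + 113
388 = 3·113 + 49
113 = 2·49 + 15
49 = 3·15 + 4
15 = 3·4 + 3
4 = 1·3 + 1
3 = 3·1 + 0
gcd(27499, 9037) = 1.
Working backward:
1 = 4 − 3
1 = −15 + 4·4
1 = 4·49 − 13·15
1 = −13·113 + 30·49
1 = 30·388 − 103·113
1 = −103·9037 + 2399·388
1 = 2399·27499 − 7300·9037
So 1 = (2399)·27499 + (-7300)·9037.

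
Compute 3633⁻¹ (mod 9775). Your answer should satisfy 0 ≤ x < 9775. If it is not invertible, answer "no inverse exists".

Apply the Euclidean algorithm to 9775 and 3633:
9775 = 2×3633 + 2509
3633 = 1×2509 + 1124
2509 = 2×1124 + 261
1124 = 4×261 + 80
261 = 3×80 + 21
80 = 3×21 + 17
21 = 1×17 + 4
17 = 4×4 + 1
4 = 4×1 + 0
The gcd is 1. Working backward:
1 = 17 − 4·4
1 = −4·21 + 5·17
1 = 5·80 − 19·21
1 = −19·261 + 62·80
1 = 62·1124 − 267·261
1 = −267·2509 + 596·1124
1 = 596·3633 − 863·2509
1 = −863·9775 + 2322·3633
So 3633·2322 ≡ 1 (mod 9775).

2322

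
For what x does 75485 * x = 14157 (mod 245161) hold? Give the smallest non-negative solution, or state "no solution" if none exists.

96340

First find gcd(75485, 245161):
245161 = 3*75485 + 18706
75485 = 4*18706 + 661
18706 = 28*661 + 198
661 = 3*198 + 67
198 = 2*67 + 64
67 = 1*64 + 3
64 = 21*3 + 1
3 = 3*1 + 0
gcd = 1, so a unique solution mod 245161 exists.
Back-substitute for the Bézout coefficients:
1 = 64 − 21·3
1 = −21·67 + 22·64
1 = 22·198 − 65·67
1 = −65·661 + 217·198
1 = 217·18706 − 6141·661
1 = −6141·75485 + 24781·18706
1 = 24781·245161 − 80484·75485
So 75485·(-80484) ≡ 1 (mod 245161), giving 75485⁻¹ ≡ 164677.
x ≡ 75485⁻¹·14157 ≡ 164677·14157 ≡ 96340 (mod 245161).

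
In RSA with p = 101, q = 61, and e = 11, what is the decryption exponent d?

φ(n) = (p−1)(q−1) = 100·60 = 6000.
Need d with 11·d ≡ 1 (mod 6000). Apply the extended Euclidean algorithm:
6000 = 545×11 + 5
11 = 2×5 + 1
5 = 5×1 + 0
Back-substitute:
1 = 11 − 2·5
1 = −2·6000 + 1091·11
So 11·1091 ≡ 1 (mod 6000), hence d = 1091.

1091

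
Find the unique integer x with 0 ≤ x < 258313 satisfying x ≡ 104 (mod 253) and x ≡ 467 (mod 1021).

Write x = 104 + 253·k. Then 253·k ≡ 467 − 104 ≡ 363 (mod 1021).
Need 253⁻¹ mod 1021. Extended Euclid on (1021, 253):
1021 = 4×253 + 9
253 = 28×9 + 1
9 = 9×1 + 0
Back-substitute:
1 = 253 − 28·9
1 = −28·1021 + 113·253
253⁻¹ ≡ 113 (mod 1021), so k ≡ 113·363 ≡ 179 (mod 1021).
x = 104 + 253·179 = 45391.

45391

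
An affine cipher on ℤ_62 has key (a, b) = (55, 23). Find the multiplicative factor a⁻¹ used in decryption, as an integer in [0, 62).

53

Apply the Euclidean algorithm to 62 and 55:
62 = 1×55 + 7
55 = 7×7 + 6
7 = 1×6 + 1
6 = 6×1 + 0
Since gcd(55, 62) = 1, back-substitute to write 1 as a combination:
1 = 7 − 6
1 = −55 + 8·7
1 = 8·62 − 9·55
So 55·(-9) ≡ 1 (mod 62), and -9 ≡ 53 (mod 62).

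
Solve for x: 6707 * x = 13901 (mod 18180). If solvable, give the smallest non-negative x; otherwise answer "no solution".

First find gcd(6707, 18180):
18180 = 2*6707 + 4766
6707 = 1*4766 + 1941
4766 = 2*1941 + 884
1941 = 2*884 + 173
884 = 5*173 + 19
173 = 9*19 + 2
19 = 9*2 + 1
2 = 2*1 + 0
gcd = 1, so a unique solution mod 18180 exists.
Back-substitute for the Bézout coefficients:
1 = 19 − 9·2
1 = −9·173 + 82·19
1 = 82·884 − 419·173
1 = −419·1941 + 920·884
1 = 920·4766 − 2259·1941
1 = −2259·6707 + 3179·4766
1 = 3179·18180 − 8617·6707
So 6707·(-8617) ≡ 1 (mod 18180), giving 6707⁻¹ ≡ 9563.
x ≡ 6707⁻¹·13901 ≡ 9563·13901 ≡ 3103 (mod 18180).

3103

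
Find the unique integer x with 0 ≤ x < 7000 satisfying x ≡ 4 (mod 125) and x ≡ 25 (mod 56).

Write x = 4 + 125·k. Then 125·k ≡ 25 − 4 ≡ 21 (mod 56).
Need 125⁻¹ mod 56. Extended Euclid on (56, 13):
56 = 4×13 + 4
13 = 3×4 + 1
4 = 4×1 + 0
Back-substitute:
1 = 13 − 3·4
1 = −3·56 + 13·13
125⁻¹ ≡ 13 (mod 56), so k ≡ 13·21 ≡ 49 (mod 56).
x = 4 + 125·49 = 6129.

6129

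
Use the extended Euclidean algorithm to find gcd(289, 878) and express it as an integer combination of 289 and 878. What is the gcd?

Repeated division:
878 = 3*289 + 11
289 = 26*11 + 3
11 = 3*3 + 2
3 = 1*2 + 1
2 = 2*1 + 0
gcd(289, 878) = 1.
Back-substituting:
1 = 3 − 2
1 = −11 + 4·3
1 = 4·289 − 105·11
1 = −105·878 + 319·289
So 1 = (-105)·878 + (319)·289.

1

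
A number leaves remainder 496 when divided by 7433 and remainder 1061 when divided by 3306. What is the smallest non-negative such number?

Write x = 496 + 7433·k. Then 7433·k ≡ 1061 − 496 ≡ 565 (mod 3306).
Need 7433⁻¹ mod 3306. Extended Euclid on (3306, 821):
3306 = 4*821 + 22
821 = 37*22 + 7
22 = 3*7 + 1
7 = 7*1 + 0
Back-substitute:
1 = 22 − 3·7
1 = −3·821 + 112·22
1 = 112·3306 − 451·821
7433⁻¹ ≡ 2855 (mod 3306), so k ≡ 2855·565 ≡ 3053 (mod 3306).
x = 496 + 7433·3053 = 22693445.

22693445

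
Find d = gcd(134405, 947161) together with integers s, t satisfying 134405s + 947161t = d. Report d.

Euclidean algorithm:
947161 = 7×134405 + 6326
134405 = 21×6326 + 1559
6326 = 4×1559 + 90
1559 = 17×90 + 29
90 = 3×29 + 3
29 = 9×3 + 2
3 = 1×2 + 1
2 = 2×1 + 0
gcd(134405, 947161) = 1.
Back-substituting:
1 = 3 − 2
1 = −29 + 10·3
1 = 10·90 − 31·29
1 = −31·1559 + 537·90
1 = 537·6326 − 2179·1559
1 = −2179·134405 + 46296·6326
1 = 46296·947161 − 326251·134405
So 1 = (46296)·947161 + (-326251)·134405.

1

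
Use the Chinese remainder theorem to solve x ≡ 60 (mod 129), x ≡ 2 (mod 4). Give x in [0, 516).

318

Write x = 60 + 129·k. Then 129·k ≡ 2 − 60 ≡ 2 (mod 4).
Need 129⁻¹ mod 4. Extended Euclid on (4, 1):
4 = 4·1 + 0
129⁻¹ ≡ 1 (mod 4), so k ≡ 1·2 ≡ 2 (mod 4).
x = 60 + 129·2 = 318.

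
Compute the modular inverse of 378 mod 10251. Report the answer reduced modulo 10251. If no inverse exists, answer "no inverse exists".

no inverse exists

Compute gcd(378, 10251):
10251 = 27*378 + 45
378 = 8*45 + 18
45 = 2*18 + 9
18 = 2*9 + 0
The gcd is 9, not 1, hence no inverse exists.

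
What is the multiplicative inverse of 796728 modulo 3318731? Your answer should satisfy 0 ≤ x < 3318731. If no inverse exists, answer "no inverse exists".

Apply the Euclidean algorithm to 3318731 and 796728:
3318731 = 4*796728 + 131819
796728 = 6*131819 + 5814
131819 = 22*5814 + 3911
5814 = 1*3911 + 1903
3911 = 2*1903 + 105
1903 = 18*105 + 13
105 = 8*13 + 1
13 = 13*1 + 0
The gcd is 1. Working backward:
1 = 105 − 8·13
1 = −8·1903 + 145·105
1 = 145·3911 − 298·1903
1 = −298·5814 + 443·3911
1 = 443·131819 − 10044·5814
1 = −10044·796728 + 60707·131819
1 = 60707·3318731 − 252872·796728
So 796728·(-252872) ≡ 1 (mod 3318731), and -252872 ≡ 3065859 (mod 3318731).

3065859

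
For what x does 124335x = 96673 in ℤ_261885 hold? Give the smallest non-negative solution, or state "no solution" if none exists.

no solution

gcd(124335, 261885):
261885 = 2*124335 + 13215
124335 = 9*13215 + 5400
13215 = 2*5400 + 2415
5400 = 2*2415 + 570
2415 = 4*570 + 135
570 = 4*135 + 30
135 = 4*30 + 15
30 = 2*15 + 0
gcd = 15, but 15 ∤ 96673, so the congruence has no solution.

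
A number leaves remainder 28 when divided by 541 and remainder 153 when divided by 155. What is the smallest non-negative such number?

10848

Write x = 28 + 541·k. Then 541·k ≡ 153 − 28 ≡ 125 (mod 155).
Need 541⁻¹ mod 155. Extended Euclid on (155, 76):
155 = 2·76 + 3
76 = 25·3 + 1
3 = 3·1 + 0
Back-substitute:
1 = 76 − 25·3
1 = −25·155 + 51·76
541⁻¹ ≡ 51 (mod 155), so k ≡ 51·125 ≡ 20 (mod 155).
x = 28 + 541·20 = 10848.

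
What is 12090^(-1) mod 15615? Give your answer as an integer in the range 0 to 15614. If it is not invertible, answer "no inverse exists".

Compute gcd(12090, 15615):
15615 = 1×12090 + 3525
12090 = 3×3525 + 1515
3525 = 2×1515 + 495
1515 = 3×495 + 30
495 = 16×30 + 15
30 = 2×15 + 0
gcd(12090, 15615) = 15 ≠ 1, so 12090 has no multiplicative inverse modulo 15615.

no inverse exists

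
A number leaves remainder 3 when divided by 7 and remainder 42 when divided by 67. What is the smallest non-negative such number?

Write x = 3 + 7·k. Then 7·k ≡ 42 − 3 ≡ 39 (mod 67).
Need 7⁻¹ mod 67. Extended Euclid on (67, 7):
67 = 9*7 + 4
7 = 1*4 + 3
4 = 1*3 + 1
3 = 3*1 + 0
Back-substitute:
1 = 4 − 3
1 = −7 + 2·4
1 = 2·67 − 19·7
7⁻¹ ≡ 48 (mod 67), so k ≡ 48·39 ≡ 63 (mod 67).
x = 3 + 7·63 = 444.

444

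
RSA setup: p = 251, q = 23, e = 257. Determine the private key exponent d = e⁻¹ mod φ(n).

φ(n) = (p−1)(q−1) = 250·22 = 5500.
Need d with 257·d ≡ 1 (mod 5500). Apply the extended Euclidean algorithm:
5500 = 21*257 + 103
257 = 2*103 + 51
103 = 2*51 + 1
51 = 51*1 + 0
Back-substitute:
1 = 103 − 2·51
1 = −2·257 + 5·103
1 = 5·5500 − 107·257
So 257·(-107) ≡ 1 (mod 5500), hence d ≡ -107 ≡ 5393 (mod 5500).

5393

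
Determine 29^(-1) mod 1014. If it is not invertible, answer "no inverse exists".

gcd(1014, 29) by repeated division:
1014 = 34×29 + 28
29 = 1×28 + 1
28 = 28×1 + 0
Since gcd(29, 1014) = 1, back-substitute to write 1 as a combination:
1 = 29 − 28
1 = −1014 + 35·29
So 29·35 ≡ 1 (mod 1014).

35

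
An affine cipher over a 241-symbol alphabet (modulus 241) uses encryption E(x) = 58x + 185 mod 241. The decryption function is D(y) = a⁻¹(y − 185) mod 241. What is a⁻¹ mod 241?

187

Run Euclid on (241, 58):
241 = 4×58 + 9
58 = 6×9 + 4
9 = 2×4 + 1
4 = 4×1 + 0
gcd = 1, so the inverse exists. Back-substitute:
1 = 9 − 2·4
1 = −2·58 + 13·9
1 = 13·241 − 54·58
Thus 58·(-54) ≡ 1 (mod 241); reducing, -54 mod 241 = 187.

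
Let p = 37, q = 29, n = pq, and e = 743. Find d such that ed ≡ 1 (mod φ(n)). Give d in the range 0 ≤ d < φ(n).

φ(n) = (p−1)(q−1) = 36·28 = 1008.
Need d with 743·d ≡ 1 (mod 1008). Apply the extended Euclidean algorithm:
1008 = 1×743 + 265
743 = 2×265 + 213
265 = 1×213 + 52
213 = 4×52 + 5
52 = 10×5 + 2
5 = 2×2 + 1
2 = 2×1 + 0
Back-substitute:
1 = 5 − 2·2
1 = −2·52 + 21·5
1 = 21·213 − 86·52
1 = −86·265 + 107·213
1 = 107·743 − 300·265
1 = −300·1008 + 407·743
So 743·407 ≡ 1 (mod 1008), hence d = 407.

407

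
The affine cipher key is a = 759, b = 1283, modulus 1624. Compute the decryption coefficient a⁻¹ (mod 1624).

383

Run Euclid on (1624, 759):
1624 = 2×759 + 106
759 = 7×106 + 17
106 = 6×17 + 4
17 = 4×4 + 1
4 = 4×1 + 0
gcd = 1, so the inverse exists. Back-substitute:
1 = 17 − 4·4
1 = −4·106 + 25·17
1 = 25·759 − 179·106
1 = −179·1624 + 383·759
So 759·383 ≡ 1 (mod 1624).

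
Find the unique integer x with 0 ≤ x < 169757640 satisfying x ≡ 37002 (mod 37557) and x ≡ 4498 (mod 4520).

51414978

Write x = 37002 + 37557·k. Then 37557·k ≡ 4498 − 37002 ≡ 3656 (mod 4520).
Need 37557⁻¹ mod 4520. Extended Euclid on (4520, 1397):
4520 = 3*1397 + 329
1397 = 4*329 + 81
329 = 4*81 + 5
81 = 16*5 + 1
5 = 5*1 + 0
Back-substitute:
1 = 81 − 16·5
1 = −16·329 + 65·81
1 = 65·1397 − 276·329
1 = −276·4520 + 893·1397
37557⁻¹ ≡ 893 (mod 4520), so k ≡ 893·3656 ≡ 1368 (mod 4520).
x = 37002 + 37557·1368 = 51414978.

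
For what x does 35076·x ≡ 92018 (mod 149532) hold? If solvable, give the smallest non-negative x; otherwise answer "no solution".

gcd(35076, 149532):
149532 = 4×35076 + 9228
35076 = 3×9228 + 7392
9228 = 1×7392 + 1836
7392 = 4×1836 + 48
1836 = 38×48 + 12
48 = 4×12 + 0
gcd = 12, but 12 ∤ 92018, so the congruence has no solution.

no solution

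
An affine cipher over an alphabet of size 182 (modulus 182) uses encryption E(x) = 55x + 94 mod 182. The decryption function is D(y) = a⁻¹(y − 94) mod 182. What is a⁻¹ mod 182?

139

gcd(182, 55) by repeated division:
182 = 3·55 + 17
55 = 3·17 + 4
17 = 4·4 + 1
4 = 4·1 + 0
The gcd is 1. Working backward:
1 = 17 − 4·4
1 = −4·55 + 13·17
1 = 13·182 − 43·55
Hence 55⁻¹ ≡ -43 ≡ 139 (mod 182).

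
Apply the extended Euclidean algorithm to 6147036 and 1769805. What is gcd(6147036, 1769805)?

9

Repeated division:
6147036 = 3×1769805 + 837621
1769805 = 2×837621 + 94563
837621 = 8×94563 + 81117
94563 = 1×81117 + 13446
81117 = 6×13446 + 441
13446 = 30×441 + 216
441 = 2×216 + 9
216 = 24×9 + 0
gcd(6147036, 1769805) = 9.
Working backward:
9 = 441 − 2·216
9 = −2·13446 + 61·441
9 = 61·81117 − 368·13446
9 = −368·94563 + 429·81117
9 = 429·837621 − 3800·94563
9 = −3800·1769805 + 8029·837621
9 = 8029·6147036 − 27887·1769805
So 9 = (8029)·6147036 + (-27887)·1769805.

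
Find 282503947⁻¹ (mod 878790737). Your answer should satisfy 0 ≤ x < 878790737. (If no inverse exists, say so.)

Compute gcd(282503947, 878790737):
878790737 = 3·282503947 + 31278896
282503947 = 9·31278896 + 993883
31278896 = 31·993883 + 468523
993883 = 2·468523 + 56837
468523 = 8·56837 + 13827
56837 = 4·13827 + 1529
13827 = 9·1529 + 66
1529 = 23·66 + 11
66 = 6·11 + 0
Since gcd = 11 > 1, 282503947 is not a unit mod 878790737.

no inverse exists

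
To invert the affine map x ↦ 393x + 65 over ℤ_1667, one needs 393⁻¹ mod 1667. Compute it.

386

Apply the Euclidean algorithm to 1667 and 393:
1667 = 4×393 + 95
393 = 4×95 + 13
95 = 7×13 + 4
13 = 3×4 + 1
4 = 4×1 + 0
Since gcd(393, 1667) = 1, back-substitute to write 1 as a combination:
1 = 13 − 3·4
1 = −3·95 + 22·13
1 = 22·393 − 91·95
1 = −91·1667 + 386·393
So 393·386 ≡ 1 (mod 1667).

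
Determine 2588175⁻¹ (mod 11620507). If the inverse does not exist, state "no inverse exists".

Run Euclid on (11620507, 2588175):
11620507 = 4*2588175 + 1267807
2588175 = 2*1267807 + 52561
1267807 = 24*52561 + 6343
52561 = 8*6343 + 1817
6343 = 3*1817 + 892
1817 = 2*892 + 33
892 = 27*33 + 1
33 = 33*1 + 0
gcd = 1, so the inverse exists. Back-substitute:
1 = 892 − 27·33
1 = −27·1817 + 55·892
1 = 55·6343 − 192·1817
1 = −192·52561 + 1591·6343
1 = 1591·1267807 − 38376·52561
1 = −38376·2588175 + 78343·1267807
1 = 78343·11620507 − 351748·2588175
Thus 2588175·(-351748) ≡ 1 (mod 11620507); reducing, -351748 mod 11620507 = 11268759.

11268759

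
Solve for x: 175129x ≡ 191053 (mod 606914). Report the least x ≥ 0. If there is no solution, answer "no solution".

First find gcd(175129, 606914):
606914 = 3×175129 + 81527
175129 = 2×81527 + 12075
81527 = 6×12075 + 9077
12075 = 1×9077 + 2998
9077 = 3×2998 + 83
2998 = 36×83 + 10
83 = 8×10 + 3
10 = 3×3 + 1
3 = 3×1 + 0
gcd = 1, so a unique solution mod 606914 exists.
Back-substitute for the Bézout coefficients:
1 = 10 − 3·3
1 = −3·83 + 25·10
1 = 25·2998 − 903·83
1 = −903·9077 + 2734·2998
1 = 2734·12075 − 3637·9077
1 = −3637·81527 + 24556·12075
1 = 24556·175129 − 52749·81527
1 = −52749·606914 + 182803·175129
So 175129·(182803) ≡ 1 (mod 606914), giving 175129⁻¹ ≡ 182803.
x ≡ 175129⁻¹·191053 ≡ 182803·191053 ≡ 195429 (mod 606914).

195429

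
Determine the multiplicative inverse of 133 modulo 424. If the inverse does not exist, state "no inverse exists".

Apply the Euclidean algorithm to 424 and 133:
424 = 3*133 + 25
133 = 5*25 + 8
25 = 3*8 + 1
8 = 8*1 + 0
The gcd is 1. Working backward:
1 = 25 − 3·8
1 = −3·133 + 16·25
1 = 16·424 − 51·133
Hence 133⁻¹ ≡ -51 ≡ 373 (mod 424).

373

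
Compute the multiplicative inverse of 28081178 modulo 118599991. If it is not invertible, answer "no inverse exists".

Apply the Euclidean algorithm to 118599991 and 28081178:
118599991 = 4·28081178 + 6275279
28081178 = 4·6275279 + 2980062
6275279 = 2·2980062 + 315155
2980062 = 9·315155 + 143667
315155 = 2·143667 + 27821
143667 = 5·27821 + 4562
27821 = 6·4562 + 449
4562 = 10·449 + 72
449 = 6·72 + 17
72 = 4·17 + 4
17 = 4·4 + 1
4 = 4·1 + 0
The gcd is 1. Working backward:
1 = 17 − 4·4
1 = −4·72 + 17·17
1 = 17·449 − 106·72
1 = −106·4562 + 1077·449
1 = 1077·27821 − 6568·4562
1 = −6568·143667 + 33917·27821
1 = 33917·315155 − 74402·143667
1 = −74402·2980062 + 703535·315155
1 = 703535·6275279 − 1481472·2980062
1 = −1481472·28081178 + 6629423·6275279
1 = 6629423·118599991 − 27999164·28081178
Hence 28081178⁻¹ ≡ -27999164 ≡ 90600827 (mod 118599991).

90600827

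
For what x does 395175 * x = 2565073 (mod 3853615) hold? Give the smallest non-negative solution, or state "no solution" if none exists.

gcd(395175, 3853615):
3853615 = 9*395175 + 297040
395175 = 1*297040 + 98135
297040 = 3*98135 + 2635
98135 = 37*2635 + 640
2635 = 4*640 + 75
640 = 8*75 + 40
75 = 1*40 + 35
40 = 1*35 + 5
35 = 7*5 + 0
gcd = 5, but 5 ∤ 2565073, so the congruence has no solution.

no solution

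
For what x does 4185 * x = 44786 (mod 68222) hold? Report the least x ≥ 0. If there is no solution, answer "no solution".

54572

First find gcd(4185, 68222):
68222 = 16*4185 + 1262
4185 = 3*1262 + 399
1262 = 3*399 + 65
399 = 6*65 + 9
65 = 7*9 + 2
9 = 4*2 + 1
2 = 2*1 + 0
gcd = 1, so a unique solution mod 68222 exists.
Back-substitute for the Bézout coefficients:
1 = 9 − 4·2
1 = −4·65 + 29·9
1 = 29·399 − 178·65
1 = −178·1262 + 563·399
1 = 563·4185 − 1867·1262
1 = −1867·68222 + 30435·4185
So 4185·(30435) ≡ 1 (mod 68222), giving 4185⁻¹ ≡ 30435.
x ≡ 4185⁻¹·44786 ≡ 30435·44786 ≡ 54572 (mod 68222).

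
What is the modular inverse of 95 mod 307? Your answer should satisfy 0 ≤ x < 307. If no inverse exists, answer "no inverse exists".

gcd(307, 95) by repeated division:
307 = 3×95 + 22
95 = 4×22 + 7
22 = 3×7 + 1
7 = 7×1 + 0
Since gcd(95, 307) = 1, back-substitute to write 1 as a combination:
1 = 22 − 3·7
1 = −3·95 + 13·22
1 = 13·307 − 42·95
So 95·(-42) ≡ 1 (mod 307), and -42 ≡ 265 (mod 307).

265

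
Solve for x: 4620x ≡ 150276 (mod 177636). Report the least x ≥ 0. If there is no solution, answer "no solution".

4608

First find gcd(4620, 177636):
177636 = 38×4620 + 2076
4620 = 2×2076 + 468
2076 = 4×468 + 204
468 = 2×204 + 60
204 = 3×60 + 24
60 = 2×24 + 12
24 = 2×12 + 0
gcd = 12 and 12 | 150276, so solutions exist. Divide through by 12: 385x ≡ 12523 (mod 14803).
Now find 385⁻¹ mod 14803:
14803 = 38*385 + 173
385 = 2*173 + 39
173 = 4*39 + 17
39 = 2*17 + 5
17 = 3*5 + 2
5 = 2*2 + 1
2 = 2*1 + 0
Back-substitute:
1 = 5 − 2·2
1 = −2·17 + 7·5
1 = 7·39 − 16·17
1 = −16·173 + 71·39
1 = 71·385 − 158·173
1 = −158·14803 + 6075·385
So 385⁻¹ ≡ 6075 (mod 14803).
Then x ≡ 6075·12523 ≡ 4608 (mod 14803); the smallest non-negative solution is x = 4608.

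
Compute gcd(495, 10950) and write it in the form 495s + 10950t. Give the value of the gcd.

Euclidean algorithm:
10950 = 22×495 + 60
495 = 8×60 + 15
60 = 4×15 + 0
gcd(495, 10950) = 15.
Express as a combination:
15 = 495 − 8·60
15 = −8·10950 + 177·495
So 15 = (-8)·10950 + (177)·495.

15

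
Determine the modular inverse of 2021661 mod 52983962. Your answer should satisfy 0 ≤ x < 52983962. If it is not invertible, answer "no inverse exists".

Extended Euclidean algorithm:
52983962 = 26*2021661 + 420776
2021661 = 4*420776 + 338557
420776 = 1*338557 + 82219
338557 = 4*82219 + 9681
82219 = 8*9681 + 4771
9681 = 2*4771 + 139
4771 = 34*139 + 45
139 = 3*45 + 4
45 = 11*4 + 1
4 = 4*1 + 0
gcd = 1, so the inverse exists. Back-substitute:
1 = 45 − 11·4
1 = −11·139 + 34·45
1 = 34·4771 − 1167·139
1 = −1167·9681 + 2368·4771
1 = 2368·82219 − 20111·9681
1 = −20111·338557 + 82812·82219
1 = 82812·420776 − 102923·338557
1 = −102923·2021661 + 494504·420776
1 = 494504·52983962 − 12960027·2021661
Hence 2021661⁻¹ ≡ -12960027 ≡ 40023935 (mod 52983962).

40023935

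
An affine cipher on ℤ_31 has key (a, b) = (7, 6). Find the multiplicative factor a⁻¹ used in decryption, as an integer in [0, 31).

9

Run Euclid on (31, 7):
31 = 4×7 + 3
7 = 2×3 + 1
3 = 3×1 + 0
gcd = 1, so the inverse exists. Back-substitute:
1 = 7 − 2·3
1 = −2·31 + 9·7
So 7·9 ≡ 1 (mod 31).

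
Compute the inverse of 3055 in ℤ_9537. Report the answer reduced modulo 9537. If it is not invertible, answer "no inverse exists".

Extended Euclidean algorithm:
9537 = 3·3055 + 372
3055 = 8·372 + 79
372 = 4·79 + 56
79 = 1·56 + 23
56 = 2·23 + 10
23 = 2·10 + 3
10 = 3·3 + 1
3 = 3·1 + 0
Since gcd(3055, 9537) = 1, back-substitute to write 1 as a combination:
1 = 10 − 3·3
1 = −3·23 + 7·10
1 = 7·56 − 17·23
1 = −17·79 + 24·56
1 = 24·372 − 113·79
1 = −113·3055 + 928·372
1 = 928·9537 − 2897·3055
Thus 3055·(-2897) ≡ 1 (mod 9537); reducing, -2897 mod 9537 = 6640.

6640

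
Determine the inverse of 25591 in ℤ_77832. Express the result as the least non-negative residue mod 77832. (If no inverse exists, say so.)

60487

Apply the Euclidean algorithm to 77832 and 25591:
77832 = 3×25591 + 1059
25591 = 24×1059 + 175
1059 = 6×175 + 9
175 = 19×9 + 4
9 = 2×4 + 1
4 = 4×1 + 0
Since gcd(25591, 77832) = 1, back-substitute to write 1 as a combination:
1 = 9 − 2·4
1 = −2·175 + 39·9
1 = 39·1059 − 236·175
1 = −236·25591 + 5703·1059
1 = 5703·77832 − 17345·25591
Hence 25591⁻¹ ≡ -17345 ≡ 60487 (mod 77832).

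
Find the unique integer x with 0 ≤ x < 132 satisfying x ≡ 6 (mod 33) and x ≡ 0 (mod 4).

Write x = 6 + 33·k. Then 33·k ≡ 0 − 6 ≡ 2 (mod 4).
Need 33⁻¹ mod 4. Extended Euclid on (4, 1):
4 = 4×1 + 0
33⁻¹ ≡ 1 (mod 4), so k ≡ 1·2 ≡ 2 (mod 4).
x = 6 + 33·2 = 72.

72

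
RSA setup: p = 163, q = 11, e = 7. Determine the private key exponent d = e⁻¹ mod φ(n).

φ(n) = (p−1)(q−1) = 162·10 = 1620.
Need d with 7·d ≡ 1 (mod 1620). Apply the extended Euclidean algorithm:
1620 = 231*7 + 3
7 = 2*3 + 1
3 = 3*1 + 0
Back-substitute:
1 = 7 − 2·3
1 = −2·1620 + 463·7
So 7·463 ≡ 1 (mod 1620), hence d = 463.

463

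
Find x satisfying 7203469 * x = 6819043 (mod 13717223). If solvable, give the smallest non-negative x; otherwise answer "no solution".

gcd(7203469, 13717223):
13717223 = 1×7203469 + 6513754
7203469 = 1×6513754 + 689715
6513754 = 9×689715 + 306319
689715 = 2×306319 + 77077
306319 = 3×77077 + 75088
77077 = 1×75088 + 1989
75088 = 37×1989 + 1495
1989 = 1×1495 + 494
1495 = 3×494 + 13
494 = 38×13 + 0
gcd = 13, but 13 ∤ 6819043, so the congruence has no solution.

no solution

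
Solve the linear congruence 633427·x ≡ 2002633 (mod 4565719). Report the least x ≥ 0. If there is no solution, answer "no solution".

4130599

First find gcd(633427, 4565719):
4565719 = 7×633427 + 131730
633427 = 4×131730 + 106507
131730 = 1×106507 + 25223
106507 = 4×25223 + 5615
25223 = 4×5615 + 2763
5615 = 2×2763 + 89
2763 = 31×89 + 4
89 = 22×4 + 1
4 = 4×1 + 0
gcd = 1, so a unique solution mod 4565719 exists.
Back-substitute for the Bézout coefficients:
1 = 89 − 22·4
1 = −22·2763 + 683·89
1 = 683·5615 − 1388·2763
1 = −1388·25223 + 6235·5615
1 = 6235·106507 − 26328·25223
1 = −26328·131730 + 32563·106507
1 = 32563·633427 − 156580·131730
1 = −156580·4565719 + 1128623·633427
So 633427·(1128623) ≡ 1 (mod 4565719), giving 633427⁻¹ ≡ 1128623.
x ≡ 633427⁻¹·2002633 ≡ 1128623·2002633 ≡ 4130599 (mod 4565719).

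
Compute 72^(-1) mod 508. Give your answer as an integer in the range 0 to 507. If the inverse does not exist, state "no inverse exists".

no inverse exists

Compute gcd(72, 508):
508 = 7×72 + 4
72 = 18×4 + 0
Since gcd = 4 > 1, 72 is not a unit mod 508.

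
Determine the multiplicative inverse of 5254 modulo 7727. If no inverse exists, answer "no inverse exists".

4290

Run Euclid on (7727, 5254):
7727 = 1*5254 + 2473
5254 = 2*2473 + 308
2473 = 8*308 + 9
308 = 34*9 + 2
9 = 4*2 + 1
2 = 2*1 + 0
Since gcd(5254, 7727) = 1, back-substitute to write 1 as a combination:
1 = 9 − 4·2
1 = −4·308 + 137·9
1 = 137·2473 − 1100·308
1 = −1100·5254 + 2337·2473
1 = 2337·7727 − 3437·5254
Hence 5254⁻¹ ≡ -3437 ≡ 4290 (mod 7727).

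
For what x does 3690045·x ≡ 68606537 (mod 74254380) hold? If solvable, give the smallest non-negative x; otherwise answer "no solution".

no solution

gcd(3690045, 74254380):
74254380 = 20×3690045 + 453480
3690045 = 8×453480 + 62205
453480 = 7×62205 + 18045
62205 = 3×18045 + 8070
18045 = 2×8070 + 1905
8070 = 4×1905 + 450
1905 = 4×450 + 105
450 = 4×105 + 30
105 = 3×30 + 15
30 = 2×15 + 0
gcd = 15, but 15 ∤ 68606537, so the congruence has no solution.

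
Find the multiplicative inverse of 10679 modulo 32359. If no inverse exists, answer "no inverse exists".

7939

Apply the Euclidean algorithm to 32359 and 10679:
32359 = 3·10679 + 322
10679 = 33·322 + 53
322 = 6·53 + 4
53 = 13·4 + 1
4 = 4·1 + 0
gcd = 1, so the inverse exists. Back-substitute:
1 = 53 − 13·4
1 = −13·322 + 79·53
1 = 79·10679 − 2620·322
1 = −2620·32359 + 7939·10679
So 10679·7939 ≡ 1 (mod 32359).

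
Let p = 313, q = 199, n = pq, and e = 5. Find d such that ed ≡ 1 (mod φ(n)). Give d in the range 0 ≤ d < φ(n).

49421

φ(n) = (p−1)(q−1) = 312·198 = 61776.
Need d with 5·d ≡ 1 (mod 61776). Apply the extended Euclidean algorithm:
61776 = 12355·5 + 1
5 = 5·1 + 0
Back-substitute:
1 = 61776 − 12355·5
So 5·(-12355) ≡ 1 (mod 61776), hence d ≡ -12355 ≡ 49421 (mod 61776).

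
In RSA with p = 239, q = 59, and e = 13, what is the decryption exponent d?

7433

φ(n) = (p−1)(q−1) = 238·58 = 13804.
Need d with 13·d ≡ 1 (mod 13804). Apply the extended Euclidean algorithm:
13804 = 1061×13 + 11
13 = 1×11 + 2
11 = 5×2 + 1
2 = 2×1 + 0
Back-substitute:
1 = 11 − 5·2
1 = −5·13 + 6·11
1 = 6·13804 − 6371·13
So 13·(-6371) ≡ 1 (mod 13804), hence d ≡ -6371 ≡ 7433 (mod 13804).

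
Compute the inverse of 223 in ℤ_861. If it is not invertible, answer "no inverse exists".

139

gcd(861, 223) by repeated division:
861 = 3×223 + 192
223 = 1×192 + 31
192 = 6×31 + 6
31 = 5×6 + 1
6 = 6×1 + 0
Since gcd(223, 861) = 1, back-substitute to write 1 as a combination:
1 = 31 − 5·6
1 = −5·192 + 31·31
1 = 31·223 − 36·192
1 = −36·861 + 139·223
So 223·139 ≡ 1 (mod 861).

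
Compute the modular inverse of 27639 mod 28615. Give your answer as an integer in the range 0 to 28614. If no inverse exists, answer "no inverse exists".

8649

Extended Euclidean algorithm:
28615 = 1*27639 + 976
27639 = 28*976 + 311
976 = 3*311 + 43
311 = 7*43 + 10
43 = 4*10 + 3
10 = 3*3 + 1
3 = 3*1 + 0
The gcd is 1. Working backward:
1 = 10 − 3·3
1 = −3·43 + 13·10
1 = 13·311 − 94·43
1 = −94·976 + 295·311
1 = 295·27639 − 8354·976
1 = −8354·28615 + 8649·27639
So 27639·8649 ≡ 1 (mod 28615).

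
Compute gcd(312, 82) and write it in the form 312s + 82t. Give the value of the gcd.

Repeated division:
312 = 3*82 + 66
82 = 1*66 + 16
66 = 4*16 + 2
16 = 8*2 + 0
gcd(312, 82) = 2.
Working backward:
2 = 66 − 4·16
2 = −4·82 + 5·66
2 = 5·312 − 19·82
So 2 = (5)·312 + (-19)·82.

2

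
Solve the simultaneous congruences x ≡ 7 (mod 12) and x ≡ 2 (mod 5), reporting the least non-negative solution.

7

Write x = 7 + 12·k. Then 12·k ≡ 2 − 7 ≡ 0 (mod 5).
Need 12⁻¹ mod 5. Extended Euclid on (5, 2):
5 = 2*2 + 1
2 = 2*1 + 0
Back-substitute:
1 = 5 − 2·2
12⁻¹ ≡ 3 (mod 5), so k ≡ 3·0 ≡ 0 (mod 5).
x = 7 + 12·0 = 7.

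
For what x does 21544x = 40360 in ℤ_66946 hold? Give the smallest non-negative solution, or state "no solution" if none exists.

First find gcd(21544, 66946):
66946 = 3*21544 + 2314
21544 = 9*2314 + 718
2314 = 3*718 + 160
718 = 4*160 + 78
160 = 2*78 + 4
78 = 19*4 + 2
4 = 2*2 + 0
gcd = 2 and 2 | 40360, so solutions exist. Divide through by 2: 10772x ≡ 20180 (mod 33473).
Now find 10772⁻¹ mod 33473:
33473 = 3×10772 + 1157
10772 = 9×1157 + 359
1157 = 3×359 + 80
359 = 4×80 + 39
80 = 2×39 + 2
39 = 19×2 + 1
2 = 2×1 + 0
Back-substitute:
1 = 39 − 19·2
1 = −19·80 + 39·39
1 = 39·359 − 175·80
1 = −175·1157 + 564·359
1 = 564·10772 − 5251·1157
1 = −5251·33473 + 16317·10772
So 10772⁻¹ ≡ 16317 (mod 33473).
Then x ≡ 16317·20180 ≡ 3159 (mod 33473); the smallest non-negative solution is x = 3159.

3159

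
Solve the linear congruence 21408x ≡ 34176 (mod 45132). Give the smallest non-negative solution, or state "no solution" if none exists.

First find gcd(21408, 45132):
45132 = 2*21408 + 2316
21408 = 9*2316 + 564
2316 = 4*564 + 60
564 = 9*60 + 24
60 = 2*24 + 12
24 = 2*12 + 0
gcd = 12 and 12 | 34176, so solutions exist. Divide through by 12: 1784x ≡ 2848 (mod 3761).
Now find 1784⁻¹ mod 3761:
3761 = 2×1784 + 193
1784 = 9×193 + 47
193 = 4×47 + 5
47 = 9×5 + 2
5 = 2×2 + 1
2 = 2×1 + 0
Back-substitute:
1 = 5 − 2·2
1 = −2·47 + 19·5
1 = 19·193 − 78·47
1 = −78·1784 + 721·193
1 = 721·3761 − 1520·1784
So 1784·(-1520) ≡ 1 (mod 3761), i.e. 1784⁻¹ ≡ 2241.
Then x ≡ 2241·2848 ≡ 3712 (mod 3761); the smallest non-negative solution is x = 3712.

3712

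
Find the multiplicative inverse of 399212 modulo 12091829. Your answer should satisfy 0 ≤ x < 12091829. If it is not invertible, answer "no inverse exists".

5928786

Apply the Euclidean algorithm to 12091829 and 399212:
12091829 = 30×399212 + 115469
399212 = 3×115469 + 52805
115469 = 2×52805 + 9859
52805 = 5×9859 + 3510
9859 = 2×3510 + 2839
3510 = 1×2839 + 671
2839 = 4×671 + 155
671 = 4×155 + 51
155 = 3×51 + 2
51 = 25×2 + 1
2 = 2×1 + 0
Since gcd(399212, 12091829) = 1, back-substitute to write 1 as a combination:
1 = 51 − 25·2
1 = −25·155 + 76·51
1 = 76·671 − 329·155
1 = −329·2839 + 1392·671
1 = 1392·3510 − 1721·2839
1 = −1721·9859 + 4834·3510
1 = 4834·52805 − 25891·9859
1 = −25891·115469 + 56616·52805
1 = 56616·399212 − 195739·115469
1 = −195739·12091829 + 5928786·399212
So 399212·5928786 ≡ 1 (mod 12091829).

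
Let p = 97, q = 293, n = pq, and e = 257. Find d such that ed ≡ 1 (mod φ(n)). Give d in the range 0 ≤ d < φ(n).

φ(n) = (p−1)(q−1) = 96·292 = 28032.
Need d with 257·d ≡ 1 (mod 28032). Apply the extended Euclidean algorithm:
28032 = 109*257 + 19
257 = 13*19 + 10
19 = 1*10 + 9
10 = 1*9 + 1
9 = 9*1 + 0
Back-substitute:
1 = 10 − 9
1 = −19 + 2·10
1 = 2·257 − 27·19
1 = −27·28032 + 2945·257
So 257·2945 ≡ 1 (mod 28032), hence d = 2945.

2945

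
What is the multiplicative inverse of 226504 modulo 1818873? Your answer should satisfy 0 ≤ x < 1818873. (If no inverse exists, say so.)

421417

Run Euclid on (1818873, 226504):
1818873 = 8·226504 + 6841
226504 = 33·6841 + 751
6841 = 9·751 + 82
751 = 9·82 + 13
82 = 6·13 + 4
13 = 3·4 + 1
4 = 4·1 + 0
Since gcd(226504, 1818873) = 1, back-substitute to write 1 as a combination:
1 = 13 − 3·4
1 = −3·82 + 19·13
1 = 19·751 − 174·82
1 = −174·6841 + 1585·751
1 = 1585·226504 − 52479·6841
1 = −52479·1818873 + 421417·226504
So 226504·421417 ≡ 1 (mod 1818873).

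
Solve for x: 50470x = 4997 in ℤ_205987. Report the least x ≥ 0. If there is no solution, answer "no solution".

First find gcd(50470, 205987):
205987 = 4·50470 + 4107
50470 = 12·4107 + 1186
4107 = 3·1186 + 549
1186 = 2·549 + 88
549 = 6·88 + 21
88 = 4·21 + 4
21 = 5·4 + 1
4 = 4·1 + 0
gcd = 1, so a unique solution mod 205987 exists.
Back-substitute for the Bézout coefficients:
1 = 21 − 5·4
1 = −5·88 + 21·21
1 = 21·549 − 131·88
1 = −131·1186 + 283·549
1 = 283·4107 − 980·1186
1 = −980·50470 + 12043·4107
1 = 12043·205987 − 49152·50470
So 50470·(-49152) ≡ 1 (mod 205987), giving 50470⁻¹ ≡ 156835.
x ≡ 50470⁻¹·4997 ≡ 156835·4997 ≡ 129947 (mod 205987).

129947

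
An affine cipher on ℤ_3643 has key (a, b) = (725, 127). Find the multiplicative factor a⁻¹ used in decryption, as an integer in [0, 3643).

2226

gcd(3643, 725) by repeated division:
3643 = 5×725 + 18
725 = 40×18 + 5
18 = 3×5 + 3
5 = 1×3 + 2
3 = 1×2 + 1
2 = 2×1 + 0
Since gcd(725, 3643) = 1, back-substitute to write 1 as a combination:
1 = 3 − 2
1 = −5 + 2·3
1 = 2·18 − 7·5
1 = −7·725 + 282·18
1 = 282·3643 − 1417·725
So 725·(-1417) ≡ 1 (mod 3643), and -1417 ≡ 2226 (mod 3643).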